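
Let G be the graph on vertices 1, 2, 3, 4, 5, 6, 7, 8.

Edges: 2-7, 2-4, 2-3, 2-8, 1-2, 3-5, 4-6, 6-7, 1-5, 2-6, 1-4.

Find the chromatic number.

3

1, 2, 4 are mutually adjacent, so at least 3 colors are needed.
3 colors suffice: color red → {2, 5}; color blue → {3, 4, 7, 8}; color green → {1, 6}. Each edge has distinct colors on its endpoints.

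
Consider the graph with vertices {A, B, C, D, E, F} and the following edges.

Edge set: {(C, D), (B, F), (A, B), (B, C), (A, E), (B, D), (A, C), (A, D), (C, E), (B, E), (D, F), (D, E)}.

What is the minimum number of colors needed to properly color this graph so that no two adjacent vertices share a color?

A, B, C, D, E form a clique, so at least 5 colors are needed.
A valid assignment using 5 colors: A=4, B=1, C=5, D=2, E=3, F=3. No two adjacent vertices share a color.

5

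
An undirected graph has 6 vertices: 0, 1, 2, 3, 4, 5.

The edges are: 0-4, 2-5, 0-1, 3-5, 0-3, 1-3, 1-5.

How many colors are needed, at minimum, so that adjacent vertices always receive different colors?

0, 1, 3 are mutually adjacent, so at least 3 colors are needed.
3 colors suffice: 0=a, 1=b, 2=b, 3=c, 4=b, 5=a. Every edge joins two different colors.

3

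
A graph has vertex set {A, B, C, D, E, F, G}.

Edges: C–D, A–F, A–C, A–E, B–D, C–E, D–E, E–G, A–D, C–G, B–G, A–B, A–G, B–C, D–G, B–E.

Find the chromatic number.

6

A, B, C, D, E, G are pairwise adjacent (a clique of size 6), so at least 6 colors are needed.
6 colors suffice: color 1 → {A}; color 2 → {F, G}; color 3 → {B}; color 4 → {D}; color 5 → {E}; color 6 → {C}. No two adjacent vertices share a color.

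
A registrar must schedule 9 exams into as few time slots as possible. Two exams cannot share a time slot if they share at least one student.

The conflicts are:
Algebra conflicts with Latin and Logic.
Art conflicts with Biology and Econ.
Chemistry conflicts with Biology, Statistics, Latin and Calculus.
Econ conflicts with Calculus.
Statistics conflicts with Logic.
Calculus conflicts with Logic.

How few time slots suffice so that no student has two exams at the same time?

3

The cycle Calculus-Chemistry-Biology-Art-Econ-Calculus has odd length 5, so it cannot be 2-colored; at least 3 time slots are needed.
3 time slots suffice: time slot 1 → {Chemistry, Econ, Logic}; time slot 2 → {Biology, Statistics, Latin, Calculus}; time slot 3 → {Algebra, Art}. No two conflicting exams share a time slot.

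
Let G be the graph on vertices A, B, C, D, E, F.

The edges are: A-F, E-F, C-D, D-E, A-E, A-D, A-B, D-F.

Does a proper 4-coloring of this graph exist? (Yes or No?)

The chromatic number is 4. A, D, E, F are pairwise adjacent (a clique of size 4), so at least 4 colors are needed.
4 colors suffice: color red → {A, C}; color blue → {B, D}; color green → {F}; color yellow → {E}.
That is already a proper 4-coloring.

Yes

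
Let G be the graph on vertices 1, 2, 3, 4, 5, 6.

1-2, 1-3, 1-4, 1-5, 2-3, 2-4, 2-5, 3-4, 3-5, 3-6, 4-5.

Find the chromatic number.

1, 2, 3, 4, 5 are pairwise adjacent (a clique of size 5), so at least 5 colors are needed.
5 colors suffice: color a → {3}; color b → {5, 6}; color c → {1}; color d → {4}; color e → {2}. No two adjacent vertices share a color.

5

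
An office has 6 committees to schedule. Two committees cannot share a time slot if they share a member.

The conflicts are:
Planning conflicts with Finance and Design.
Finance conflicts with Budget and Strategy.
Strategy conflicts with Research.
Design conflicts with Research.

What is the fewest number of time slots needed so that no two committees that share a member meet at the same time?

The cycle Finance-Planning-Design-Research-Strategy-Finance has odd length 5, so it cannot be 2-colored; at least 3 time slots are needed.
Using 3 time slots: Planning=2, Finance=1, Budget=2, Strategy=2, Design=1, Research=3. Each listed conflict is separated.

3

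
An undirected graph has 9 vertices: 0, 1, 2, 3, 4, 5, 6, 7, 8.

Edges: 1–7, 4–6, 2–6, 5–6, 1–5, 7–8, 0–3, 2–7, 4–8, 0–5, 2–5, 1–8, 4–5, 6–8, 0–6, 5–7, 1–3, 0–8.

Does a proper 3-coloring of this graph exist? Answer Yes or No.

Yes

The chromatic number is 3. 0, 6, 8 form a triangle, so at least 3 colors are needed.
A valid assignment using 3 colors: 0=green, 1=green, 2=green, 3=red, 4=green, 5=red, 6=blue, 7=blue, 8=red.
That is already a proper 3-coloring.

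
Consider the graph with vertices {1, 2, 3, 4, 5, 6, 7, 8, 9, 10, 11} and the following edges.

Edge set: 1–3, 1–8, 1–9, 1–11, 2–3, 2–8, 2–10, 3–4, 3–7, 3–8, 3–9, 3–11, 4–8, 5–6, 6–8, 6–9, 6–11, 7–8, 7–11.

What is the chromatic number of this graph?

3

2, 3, 8 are pairwise adjacent, so at least 3 colors are needed.
One proper 3-coloring: 1=green, 2=green, 3=red, 4=green, 5=blue, 6=red, 7=green, 8=blue, 9=blue, 10=red, 11=blue. No two adjacent vertices share a color.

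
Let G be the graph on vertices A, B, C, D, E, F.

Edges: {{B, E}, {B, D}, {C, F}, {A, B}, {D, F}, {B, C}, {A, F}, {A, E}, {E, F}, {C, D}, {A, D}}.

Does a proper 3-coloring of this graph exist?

Yes

The chromatic number is 3. A, E, F are pairwise adjacent, so at least 3 colors are needed.
3 colors suffice: A=green, B=blue, C=green, D=red, E=red, F=blue.
That is already a proper 3-coloring.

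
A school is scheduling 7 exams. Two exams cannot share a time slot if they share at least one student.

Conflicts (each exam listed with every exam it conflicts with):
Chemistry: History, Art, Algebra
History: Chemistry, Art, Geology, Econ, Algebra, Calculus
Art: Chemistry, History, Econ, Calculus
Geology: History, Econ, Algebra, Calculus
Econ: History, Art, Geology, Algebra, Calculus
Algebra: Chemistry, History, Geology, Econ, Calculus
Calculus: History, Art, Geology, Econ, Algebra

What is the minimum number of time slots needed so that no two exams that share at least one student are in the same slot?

History, Geology, Econ, Algebra, Calculus all conflict with each other, so at least 5 time slots are needed.
5 time slots suffice: time slot 1 → {History}; time slot 2 → {Chemistry, Econ}; time slot 3 → {Art, Algebra}; time slot 4 → {Calculus}; time slot 5 → {Geology}. Each listed conflict is separated.

5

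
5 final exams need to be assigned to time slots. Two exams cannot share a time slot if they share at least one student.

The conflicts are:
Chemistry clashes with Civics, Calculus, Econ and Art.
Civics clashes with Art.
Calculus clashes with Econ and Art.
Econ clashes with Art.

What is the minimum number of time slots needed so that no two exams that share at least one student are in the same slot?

4

Chemistry, Calculus, Econ, Art all conflict with each other, so at least 4 time slots are needed.
Using 4 time slots: Chemistry=2, Civics=3, Calculus=4, Econ=3, Art=1. Each listed conflict is separated.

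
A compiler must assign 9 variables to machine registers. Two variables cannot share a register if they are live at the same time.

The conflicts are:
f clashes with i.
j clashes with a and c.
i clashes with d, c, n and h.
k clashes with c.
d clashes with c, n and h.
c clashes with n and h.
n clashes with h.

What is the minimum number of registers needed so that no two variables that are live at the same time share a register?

5

i, d, c, n, h pairwise conflict, so at least 5 registers are needed.
5 registers suffice: register 1 → {f, a, c}; register 2 → {j, i, k}; register 3 → {h}; register 4 → {n}; register 5 → {d}. No two conflicting variables share a register.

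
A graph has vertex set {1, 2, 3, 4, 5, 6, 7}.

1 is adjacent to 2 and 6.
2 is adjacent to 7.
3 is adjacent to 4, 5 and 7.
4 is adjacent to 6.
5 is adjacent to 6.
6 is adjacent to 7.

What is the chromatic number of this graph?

6 and 7 are adjacent, so at least 2 colors are needed.
A valid assignment using 2 colors: 1=b, 2=a, 3=a, 4=b, 5=b, 6=a, 7=b. No two adjacent vertices share a color.

2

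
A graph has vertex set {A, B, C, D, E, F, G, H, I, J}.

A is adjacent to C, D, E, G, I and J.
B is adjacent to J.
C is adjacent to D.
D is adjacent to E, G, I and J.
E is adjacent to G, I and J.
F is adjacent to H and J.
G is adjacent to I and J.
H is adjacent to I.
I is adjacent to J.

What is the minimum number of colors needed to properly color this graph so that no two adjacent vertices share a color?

6

A, D, E, G, I, J are mutually adjacent (a clique of size 6), so at least 6 colors are needed.
A valid assignment using 6 colors: A=2, B=2, C=1, D=4, E=6, F=2, G=5, H=1, I=3, J=1. Every edge joins two different colors.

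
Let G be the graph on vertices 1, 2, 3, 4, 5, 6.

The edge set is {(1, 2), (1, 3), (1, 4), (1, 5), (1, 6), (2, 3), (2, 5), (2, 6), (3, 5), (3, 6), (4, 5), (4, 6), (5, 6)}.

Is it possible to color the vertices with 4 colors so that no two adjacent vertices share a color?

No

1, 2, 3, 5, 6 are mutually adjacent (a clique of size 5), so at least 5 colors are needed.
So 4 colors are not enough.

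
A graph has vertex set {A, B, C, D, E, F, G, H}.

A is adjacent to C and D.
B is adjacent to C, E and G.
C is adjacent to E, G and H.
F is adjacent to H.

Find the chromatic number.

B, C, G are pairwise adjacent, so at least 3 colors are needed.
3 colors suffice: A=2, B=2, C=1, D=1, E=3, F=1, G=3, H=2. Each edge has distinct colors on its endpoints.

3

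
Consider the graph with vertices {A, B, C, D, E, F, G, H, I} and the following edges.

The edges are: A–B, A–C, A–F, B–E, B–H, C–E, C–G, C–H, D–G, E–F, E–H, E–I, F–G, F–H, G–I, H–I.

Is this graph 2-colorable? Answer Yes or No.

E, F, H form a triangle, so at least 3 colors are needed.
So 2 colors are not enough.

No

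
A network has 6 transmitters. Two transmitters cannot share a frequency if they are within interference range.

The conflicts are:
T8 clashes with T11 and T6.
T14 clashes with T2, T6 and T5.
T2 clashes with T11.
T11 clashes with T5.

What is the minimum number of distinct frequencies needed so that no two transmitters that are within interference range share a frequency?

The cycle T6-T14-T5-T11-T8-T6 has odd length 5, so it cannot be 2-colored; at least 3 frequencies are needed.
3 frequencies suffice: frequency 1 → {T14, T11}; frequency 2 → {T2, T6, T5}; frequency 3 → {T8}. No two conflicting transmitters share a frequency.

3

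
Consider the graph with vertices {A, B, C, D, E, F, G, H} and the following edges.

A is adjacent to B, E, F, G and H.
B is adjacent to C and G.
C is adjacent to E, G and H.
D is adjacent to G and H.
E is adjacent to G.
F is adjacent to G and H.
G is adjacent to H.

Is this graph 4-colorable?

Yes

The chromatic number is 4. A, F, G, H form a clique, so at least 4 colors are needed.
4 colors suffice: color 1 → {G}; color 2 → {A, C, D}; color 3 → {B, E, H}; color 4 → {F}.
That is already a proper 4-coloring.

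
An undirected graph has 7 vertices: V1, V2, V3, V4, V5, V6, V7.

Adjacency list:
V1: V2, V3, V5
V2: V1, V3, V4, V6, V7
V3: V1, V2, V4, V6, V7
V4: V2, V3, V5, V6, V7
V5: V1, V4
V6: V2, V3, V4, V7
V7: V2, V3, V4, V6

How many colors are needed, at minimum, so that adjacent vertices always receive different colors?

V2, V3, V4, V6, V7 are pairwise adjacent (a clique of size 5), so at least 5 colors are needed.
5 colors suffice: V1=2, V2=1, V3=3, V4=2, V5=1, V6=5, V7=4. Each edge has distinct colors on its endpoints.

5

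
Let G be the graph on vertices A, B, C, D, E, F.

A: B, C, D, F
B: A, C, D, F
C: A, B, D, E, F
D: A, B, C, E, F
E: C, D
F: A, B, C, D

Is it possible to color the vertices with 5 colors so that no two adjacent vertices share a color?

The chromatic number is 5. A, B, C, D, F form a clique, so at least 5 colors are needed.
5 colors suffice: A=yellow, B=purple, C=blue, D=red, E=green, F=green.
That is already a proper 5-coloring.

Yes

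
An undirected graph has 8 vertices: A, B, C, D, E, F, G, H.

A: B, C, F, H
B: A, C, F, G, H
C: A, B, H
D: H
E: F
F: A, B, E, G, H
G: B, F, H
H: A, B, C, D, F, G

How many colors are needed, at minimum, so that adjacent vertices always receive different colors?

A, B, C, H are pairwise adjacent (a clique of size 4), so at least 4 colors are needed.
4 colors suffice: color red → {E, H}; color blue → {C, D, F}; color green → {B}; color yellow → {A, G}. Each edge has distinct colors on its endpoints.

4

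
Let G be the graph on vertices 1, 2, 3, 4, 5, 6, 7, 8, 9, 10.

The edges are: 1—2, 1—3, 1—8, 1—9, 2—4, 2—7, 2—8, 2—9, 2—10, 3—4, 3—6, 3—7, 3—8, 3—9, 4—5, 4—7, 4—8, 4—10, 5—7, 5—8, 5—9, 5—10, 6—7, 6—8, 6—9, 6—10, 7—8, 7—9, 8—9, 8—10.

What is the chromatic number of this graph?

3, 6, 7, 8, 9 are mutually adjacent (a clique of size 5), so at least 5 colors are needed.
5 colors suffice: color red → {8}; color blue → {4, 9}; color green → {1, 7, 10}; color yellow → {2, 3, 5}; color purple → {6}. No two adjacent vertices share a color.

5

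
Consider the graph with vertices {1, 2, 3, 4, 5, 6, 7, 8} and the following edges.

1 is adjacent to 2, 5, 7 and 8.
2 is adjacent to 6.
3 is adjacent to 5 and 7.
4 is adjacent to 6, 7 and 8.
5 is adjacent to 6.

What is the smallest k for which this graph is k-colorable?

3

The cycle 4-8-1-2-6-4 has odd length 5, so it cannot be 2-colored; at least 3 colors are needed.
3 colors suffice: 1=red, 2=blue, 3=red, 4=red, 5=blue, 6=green, 7=blue, 8=blue. Every edge joins two different colors.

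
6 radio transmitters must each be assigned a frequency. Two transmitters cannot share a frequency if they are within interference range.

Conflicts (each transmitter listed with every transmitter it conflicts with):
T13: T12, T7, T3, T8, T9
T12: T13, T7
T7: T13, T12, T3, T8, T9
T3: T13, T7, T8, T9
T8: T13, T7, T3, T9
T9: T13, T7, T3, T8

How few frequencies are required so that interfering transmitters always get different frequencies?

5

T13, T7, T3, T8, T9 are mutually in conflict, so at least 5 frequencies are needed.
Using 5 frequencies: T13=2, T12=3, T7=1, T3=4, T8=5, T9=3. Every pair that conflicts lands in different frequencies.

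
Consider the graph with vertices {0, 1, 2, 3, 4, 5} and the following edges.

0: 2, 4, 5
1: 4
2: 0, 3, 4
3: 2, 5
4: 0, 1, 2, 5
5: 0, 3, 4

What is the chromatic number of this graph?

3

0, 2, 4 are mutually adjacent, so at least 3 colors are needed.
3 colors suffice: color a → {3, 4}; color b → {1, 2, 5}; color c → {0}. Every edge joins two different colors.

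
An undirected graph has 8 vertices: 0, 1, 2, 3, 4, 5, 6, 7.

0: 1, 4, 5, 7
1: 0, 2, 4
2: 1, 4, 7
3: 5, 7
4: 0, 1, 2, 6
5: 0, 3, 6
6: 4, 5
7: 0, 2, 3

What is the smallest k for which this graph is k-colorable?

3

0, 1, 4 form a triangle, so at least 3 colors are needed.
3 colors suffice: 0=a, 1=c, 2=a, 3=a, 4=b, 5=b, 6=a, 7=b. Each edge has distinct colors on its endpoints.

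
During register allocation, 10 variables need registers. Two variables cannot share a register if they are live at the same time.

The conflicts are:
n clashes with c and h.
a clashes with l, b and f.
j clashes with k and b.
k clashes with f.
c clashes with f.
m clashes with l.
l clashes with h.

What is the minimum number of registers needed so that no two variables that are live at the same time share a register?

3

The cycle a-f-k-j-b-a has odd length 5, so it cannot be 2-colored; at least 3 registers are needed.
A valid assignment using 3 registers: n=1, a=2, j=3, k=2, c=2, m=2, l=1, h=2, b=1, f=1. Each listed conflict is separated.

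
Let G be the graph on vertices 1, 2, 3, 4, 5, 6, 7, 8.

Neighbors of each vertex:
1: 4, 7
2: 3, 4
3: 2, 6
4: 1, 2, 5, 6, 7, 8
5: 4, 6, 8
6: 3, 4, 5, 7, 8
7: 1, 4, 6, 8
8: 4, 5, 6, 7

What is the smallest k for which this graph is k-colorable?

4, 6, 7, 8 are mutually adjacent (a clique of size 4), so at least 4 colors are needed.
One proper 4-coloring: 1=b, 2=b, 3=a, 4=a, 5=c, 6=b, 7=c, 8=d. Each edge has distinct colors on its endpoints.

4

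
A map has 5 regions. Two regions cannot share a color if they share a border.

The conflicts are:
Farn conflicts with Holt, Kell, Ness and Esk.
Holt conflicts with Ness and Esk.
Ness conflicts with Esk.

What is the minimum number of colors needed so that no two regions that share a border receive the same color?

Farn, Holt, Ness, Esk all conflict with each other, so at least 4 colors are needed.
One proper 4-coloring: Farn=1, Holt=4, Kell=2, Ness=2, Esk=3. Each listed conflict is separated.

4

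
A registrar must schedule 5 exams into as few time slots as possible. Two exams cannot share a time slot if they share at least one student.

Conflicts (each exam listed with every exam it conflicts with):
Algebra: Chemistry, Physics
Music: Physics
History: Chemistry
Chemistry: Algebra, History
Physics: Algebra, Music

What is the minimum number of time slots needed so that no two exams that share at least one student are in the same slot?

History and Chemistry conflict, so at least 2 time slots are needed.
2 time slots suffice: time slot 1 → {Chemistry, Physics}; time slot 2 → {Algebra, Music, History}. Every pair that conflicts lands in different time slots.

2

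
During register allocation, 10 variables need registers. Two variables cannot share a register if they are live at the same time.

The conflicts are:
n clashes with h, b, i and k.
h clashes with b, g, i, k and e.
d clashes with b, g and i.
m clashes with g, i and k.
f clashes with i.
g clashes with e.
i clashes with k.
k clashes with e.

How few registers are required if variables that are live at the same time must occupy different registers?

4

n, h, i, k pairwise conflict, so at least 4 registers are needed.
4 registers suffice: register 1 → {b, g, i}; register 2 → {h, d, m, f}; register 3 → {k}; register 4 → {n, e}. Every pair that conflicts lands in different registers.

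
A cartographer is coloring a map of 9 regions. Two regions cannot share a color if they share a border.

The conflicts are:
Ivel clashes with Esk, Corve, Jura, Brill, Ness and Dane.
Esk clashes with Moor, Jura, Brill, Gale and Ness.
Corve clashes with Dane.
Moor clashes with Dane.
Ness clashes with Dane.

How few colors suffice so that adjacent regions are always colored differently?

Ivel, Ness, Dane all conflict with each other, so at least 3 colors are needed.
3 colors suffice: Ivel=2, Esk=1, Corve=3, Moor=2, Jura=3, Brill=3, Gale=2, Ness=3, Dane=1. Each listed conflict is separated.

3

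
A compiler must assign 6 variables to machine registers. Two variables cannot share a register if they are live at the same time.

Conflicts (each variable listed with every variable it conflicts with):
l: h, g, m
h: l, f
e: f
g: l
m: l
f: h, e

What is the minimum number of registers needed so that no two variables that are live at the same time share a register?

2

l and h conflict, so at least 2 registers are needed.
2 registers suffice: register 1 → {l, f}; register 2 → {h, e, g, m}. Every pair that conflicts lands in different registers.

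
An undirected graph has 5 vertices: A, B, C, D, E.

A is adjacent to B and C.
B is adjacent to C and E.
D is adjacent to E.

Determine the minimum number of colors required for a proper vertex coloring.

A, B, C are pairwise adjacent, so at least 3 colors are needed.
A valid assignment using 3 colors: A=blue, B=red, C=green, D=red, E=blue. No two adjacent vertices share a color.

3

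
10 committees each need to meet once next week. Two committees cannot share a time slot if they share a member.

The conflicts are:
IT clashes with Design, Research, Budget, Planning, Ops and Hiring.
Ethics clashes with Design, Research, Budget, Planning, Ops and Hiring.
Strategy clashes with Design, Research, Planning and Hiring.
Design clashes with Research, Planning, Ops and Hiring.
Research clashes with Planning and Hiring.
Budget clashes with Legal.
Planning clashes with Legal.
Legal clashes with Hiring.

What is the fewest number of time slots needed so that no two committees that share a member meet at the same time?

4

IT, Design, Research, Planning pairwise conflict, so at least 4 time slots are needed.
4 time slots suffice: time slot 1 → {Design, Budget}; time slot 2 → {IT, Ethics, Strategy, Legal}; time slot 3 → {Planning, Ops, Hiring}; time slot 4 → {Research}. Every pair that conflicts lands in different time slots.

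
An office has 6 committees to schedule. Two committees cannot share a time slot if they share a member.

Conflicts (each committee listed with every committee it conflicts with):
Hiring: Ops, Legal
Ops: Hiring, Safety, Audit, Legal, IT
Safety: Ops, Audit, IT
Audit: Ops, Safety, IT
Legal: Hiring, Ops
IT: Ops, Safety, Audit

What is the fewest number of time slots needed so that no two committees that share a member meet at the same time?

4

Ops, Safety, Audit, IT all conflict with each other, so at least 4 time slots are needed.
4 time slots suffice: time slot 1 → {Ops}; time slot 2 → {Hiring, Safety}; time slot 3 → {Legal, IT}; time slot 4 → {Audit}. No two conflicting committees share a time slot.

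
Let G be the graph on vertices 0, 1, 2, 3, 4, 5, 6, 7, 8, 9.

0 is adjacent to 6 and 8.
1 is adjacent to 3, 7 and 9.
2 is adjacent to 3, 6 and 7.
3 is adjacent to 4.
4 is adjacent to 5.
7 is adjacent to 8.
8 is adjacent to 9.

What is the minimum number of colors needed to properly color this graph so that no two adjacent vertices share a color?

3

The cycle 2-6-0-8-7-2 has odd length 5, so it cannot be 2-colored; at least 3 colors are needed.
3 colors suffice: 0=blue, 1=red, 2=red, 3=blue, 4=red, 5=blue, 6=green, 7=blue, 8=red, 9=blue. Every edge joins two different colors.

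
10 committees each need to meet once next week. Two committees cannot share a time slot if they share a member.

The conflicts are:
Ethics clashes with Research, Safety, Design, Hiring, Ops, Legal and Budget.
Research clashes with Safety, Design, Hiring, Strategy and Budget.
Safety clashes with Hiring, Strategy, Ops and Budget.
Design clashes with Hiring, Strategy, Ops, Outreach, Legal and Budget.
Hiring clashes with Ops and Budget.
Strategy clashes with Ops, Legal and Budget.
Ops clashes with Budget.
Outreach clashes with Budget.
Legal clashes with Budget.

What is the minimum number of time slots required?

5

Ethics, Research, Design, Hiring, Budget are mutually in conflict, so at least 5 time slots are needed.
5 time slots suffice: time slot 1 → {Budget}; time slot 2 → {Safety, Design}; time slot 3 → {Ethics, Strategy, Outreach}; time slot 4 → {Research, Ops, Legal}; time slot 5 → {Hiring}. Each listed conflict is separated.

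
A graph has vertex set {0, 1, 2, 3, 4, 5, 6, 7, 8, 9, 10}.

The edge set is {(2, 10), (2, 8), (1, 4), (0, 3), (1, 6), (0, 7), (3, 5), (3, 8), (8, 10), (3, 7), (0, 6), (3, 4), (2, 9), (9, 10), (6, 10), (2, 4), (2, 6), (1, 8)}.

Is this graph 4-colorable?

The chromatic number is 3. 2, 6, 10 form a triangle, so at least 3 colors are needed.
3 colors suffice: color a → {1, 2, 3}; color b → {4, 5, 6, 7, 8, 9}; color c → {0, 10}.
Since 4 ≥ 3, a proper 4-coloring certainly exists.

Yes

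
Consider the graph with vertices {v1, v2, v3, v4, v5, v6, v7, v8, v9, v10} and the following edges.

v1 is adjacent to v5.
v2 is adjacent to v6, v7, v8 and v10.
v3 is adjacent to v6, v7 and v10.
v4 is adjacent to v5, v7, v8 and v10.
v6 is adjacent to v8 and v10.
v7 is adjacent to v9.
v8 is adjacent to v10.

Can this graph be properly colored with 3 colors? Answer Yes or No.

No

v2, v6, v8, v10 form a clique, so at least 4 colors are needed.
So 3 colors are not enough.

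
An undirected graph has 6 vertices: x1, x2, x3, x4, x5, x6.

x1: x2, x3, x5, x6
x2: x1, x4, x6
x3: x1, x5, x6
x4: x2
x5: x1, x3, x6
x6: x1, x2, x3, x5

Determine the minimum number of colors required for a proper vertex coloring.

4

x1, x3, x5, x6 are mutually adjacent (a clique of size 4), so at least 4 colors are needed.
4 colors suffice: color 1 → {x1, x4}; color 2 → {x6}; color 3 → {x2, x3}; color 4 → {x5}. Each edge has distinct colors on its endpoints.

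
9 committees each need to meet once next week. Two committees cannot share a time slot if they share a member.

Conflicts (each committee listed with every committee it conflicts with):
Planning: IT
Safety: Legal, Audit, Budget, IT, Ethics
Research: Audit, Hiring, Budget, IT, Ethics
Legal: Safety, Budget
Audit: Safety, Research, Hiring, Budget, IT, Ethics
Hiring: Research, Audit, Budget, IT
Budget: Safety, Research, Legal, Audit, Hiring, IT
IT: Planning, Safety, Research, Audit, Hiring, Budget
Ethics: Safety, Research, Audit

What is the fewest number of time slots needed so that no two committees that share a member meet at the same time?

Research, Audit, Hiring, Budget, IT are mutually in conflict, so at least 5 time slots are needed.
5 time slots suffice: time slot 1 → {Legal, IT, Ethics}; time slot 2 → {Planning, Budget}; time slot 3 → {Audit}; time slot 4 → {Safety, Research}; time slot 5 → {Hiring}. No two conflicting committees share a time slot.

5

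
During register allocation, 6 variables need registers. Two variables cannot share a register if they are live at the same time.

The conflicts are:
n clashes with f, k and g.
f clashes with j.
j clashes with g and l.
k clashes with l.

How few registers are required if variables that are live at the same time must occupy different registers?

The cycle f-j-l-k-n-f has odd length 5, so it cannot be 2-colored; at least 3 registers are needed.
3 registers suffice: register 1 → {n, j}; register 2 → {f, g, l}; register 3 → {k}. No two conflicting variables share a register.

3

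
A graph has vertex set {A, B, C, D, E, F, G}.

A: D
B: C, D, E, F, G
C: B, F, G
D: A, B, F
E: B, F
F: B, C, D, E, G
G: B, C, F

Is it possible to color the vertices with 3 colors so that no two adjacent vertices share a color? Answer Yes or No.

No

B, C, F, G are pairwise adjacent (a clique of size 4), so at least 4 colors are needed.
So 3 colors are not enough.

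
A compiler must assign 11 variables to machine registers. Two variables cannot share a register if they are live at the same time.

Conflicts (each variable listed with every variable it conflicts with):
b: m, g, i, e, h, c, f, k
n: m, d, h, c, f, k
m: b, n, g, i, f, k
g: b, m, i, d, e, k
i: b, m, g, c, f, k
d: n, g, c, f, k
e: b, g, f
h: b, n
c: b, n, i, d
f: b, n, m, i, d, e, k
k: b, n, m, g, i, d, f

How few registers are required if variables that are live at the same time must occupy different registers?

5

b, m, g, i, k are mutually in conflict, so at least 5 registers are needed.
5 registers suffice: register 1 → {b, n}; register 2 → {e, h, c, k}; register 3 → {g, f}; register 4 → {i, d}; register 5 → {m}. Each listed conflict is separated.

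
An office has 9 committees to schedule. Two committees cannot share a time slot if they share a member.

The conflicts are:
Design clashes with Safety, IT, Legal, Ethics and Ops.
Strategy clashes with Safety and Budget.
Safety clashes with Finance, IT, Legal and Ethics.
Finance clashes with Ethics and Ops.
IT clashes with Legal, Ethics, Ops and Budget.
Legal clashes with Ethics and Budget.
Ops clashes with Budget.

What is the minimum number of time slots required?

Design, Safety, IT, Legal, Ethics all conflict with each other, so at least 5 time slots are needed.
5 time slots suffice: time slot 1 → {Safety, Ops}; time slot 2 → {Strategy, Finance, IT}; time slot 3 → {Design, Budget}; time slot 4 → {Legal}; time slot 5 → {Ethics}. Each listed conflict is separated.

5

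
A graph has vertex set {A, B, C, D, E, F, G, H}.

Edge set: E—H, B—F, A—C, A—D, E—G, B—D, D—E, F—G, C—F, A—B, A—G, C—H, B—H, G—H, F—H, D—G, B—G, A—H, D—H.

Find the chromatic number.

5

A, B, D, G, H are pairwise adjacent (a clique of size 5), so at least 5 colors are needed.
5 colors suffice: color 1 → {H}; color 2 → {C, G}; color 3 → {A, E, F}; color 4 → {B}; color 5 → {D}. No two adjacent vertices share a color.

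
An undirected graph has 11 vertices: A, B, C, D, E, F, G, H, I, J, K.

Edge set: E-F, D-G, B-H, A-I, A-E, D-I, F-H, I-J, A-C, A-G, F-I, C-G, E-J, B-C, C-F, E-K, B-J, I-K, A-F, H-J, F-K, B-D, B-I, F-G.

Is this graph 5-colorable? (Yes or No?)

The chromatic number is 4. A, C, F, G are pairwise adjacent (a clique of size 4), so at least 4 colors are needed.
One proper 4-coloring: A=3, B=1, C=4, D=3, E=2, F=1, G=2, H=2, I=2, J=3, K=3.
Since 5 ≥ 4, a proper 5-coloring certainly exists.

Yes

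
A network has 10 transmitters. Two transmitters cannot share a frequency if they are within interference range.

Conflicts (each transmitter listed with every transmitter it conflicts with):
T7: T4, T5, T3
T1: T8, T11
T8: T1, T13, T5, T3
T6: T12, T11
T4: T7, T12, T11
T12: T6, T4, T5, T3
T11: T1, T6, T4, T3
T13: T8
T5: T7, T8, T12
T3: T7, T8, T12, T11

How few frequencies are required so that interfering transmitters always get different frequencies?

T6 and T12 conflict, so at least 2 frequencies are needed.
2 frequencies suffice: T7=1, T1=2, T8=1, T6=2, T4=2, T12=1, T11=1, T13=2, T5=2, T3=2. Each listed conflict is separated.

2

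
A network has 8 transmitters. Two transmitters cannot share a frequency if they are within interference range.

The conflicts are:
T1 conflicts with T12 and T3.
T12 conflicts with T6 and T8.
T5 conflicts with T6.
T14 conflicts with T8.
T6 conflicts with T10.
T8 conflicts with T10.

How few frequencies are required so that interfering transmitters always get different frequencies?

T1 and T3 conflict, so at least 2 frequencies are needed.
2 frequencies suffice: T1=1, T12=2, T3=2, T5=2, T14=2, T6=1, T8=1, T10=2. Every pair that conflicts lands in different frequencies.

2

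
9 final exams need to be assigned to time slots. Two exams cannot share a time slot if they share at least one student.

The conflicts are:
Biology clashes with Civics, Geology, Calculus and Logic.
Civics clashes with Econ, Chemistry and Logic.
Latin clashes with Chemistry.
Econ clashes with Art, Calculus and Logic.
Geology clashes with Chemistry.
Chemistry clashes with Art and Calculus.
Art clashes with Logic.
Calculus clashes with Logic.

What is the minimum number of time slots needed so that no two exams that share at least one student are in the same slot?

Econ, Art, Logic pairwise conflict, so at least 3 time slots are needed.
3 time slots suffice: time slot 1 → {Chemistry, Logic}; time slot 2 → {Civics, Latin, Geology, Art, Calculus}; time slot 3 → {Biology, Econ}. Each listed conflict is separated.

3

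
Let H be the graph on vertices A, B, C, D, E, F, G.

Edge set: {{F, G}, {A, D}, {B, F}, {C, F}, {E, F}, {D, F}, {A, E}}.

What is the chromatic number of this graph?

2

F and G are adjacent, so at least 2 colors are needed.
2 colors suffice: A=1, B=2, C=2, D=2, E=2, F=1, G=2. No two adjacent vertices share a color.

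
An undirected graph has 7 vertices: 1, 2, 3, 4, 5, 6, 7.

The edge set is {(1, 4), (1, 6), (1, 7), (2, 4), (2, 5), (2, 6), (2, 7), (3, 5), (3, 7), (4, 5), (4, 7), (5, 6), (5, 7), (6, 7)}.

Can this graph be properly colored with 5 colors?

The chromatic number is 4. 2, 4, 5, 7 form a clique, so at least 4 colors are needed.
A valid assignment using 4 colors: 1=blue, 2=green, 3=green, 4=yellow, 5=blue, 6=yellow, 7=red.
Since 5 ≥ 4, a proper 5-coloring certainly exists.

Yes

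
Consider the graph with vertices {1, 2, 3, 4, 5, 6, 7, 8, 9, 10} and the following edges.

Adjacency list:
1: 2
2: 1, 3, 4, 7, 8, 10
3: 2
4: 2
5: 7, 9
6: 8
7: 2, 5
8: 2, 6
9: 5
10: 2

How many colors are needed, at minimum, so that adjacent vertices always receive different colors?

2 and 4 are adjacent, so at least 2 colors are needed.
2 colors suffice: color a → {2, 5, 6}; color b → {1, 3, 4, 7, 8, 9, 10}. Every edge joins two different colors.

2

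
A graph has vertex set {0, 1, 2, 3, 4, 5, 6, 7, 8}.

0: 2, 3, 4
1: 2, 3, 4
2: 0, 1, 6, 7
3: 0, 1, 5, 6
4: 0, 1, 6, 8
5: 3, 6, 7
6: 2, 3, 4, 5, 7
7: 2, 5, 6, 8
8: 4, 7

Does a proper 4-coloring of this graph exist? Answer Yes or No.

Yes

The chromatic number is 3. 5, 6, 7 form a triangle, so at least 3 colors are needed.
A valid assignment using 3 colors: 0=red, 1=red, 2=green, 3=blue, 4=blue, 5=green, 6=red, 7=blue, 8=red.
Since 4 ≥ 3, a proper 4-coloring certainly exists.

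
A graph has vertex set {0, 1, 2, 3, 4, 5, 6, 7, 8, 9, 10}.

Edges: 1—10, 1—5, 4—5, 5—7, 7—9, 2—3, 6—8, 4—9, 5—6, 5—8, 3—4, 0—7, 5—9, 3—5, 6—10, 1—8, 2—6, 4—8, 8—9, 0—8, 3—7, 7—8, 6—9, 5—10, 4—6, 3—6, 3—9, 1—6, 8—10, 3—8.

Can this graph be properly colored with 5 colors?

No

3, 4, 5, 6, 8, 9 form a clique, so at least 6 colors are needed.
So 5 colors are not enough.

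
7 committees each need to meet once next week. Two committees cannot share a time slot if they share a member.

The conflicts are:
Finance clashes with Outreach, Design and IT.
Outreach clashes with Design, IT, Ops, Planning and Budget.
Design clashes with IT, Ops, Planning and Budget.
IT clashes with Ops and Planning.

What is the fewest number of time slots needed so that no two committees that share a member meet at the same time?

Outreach, Design, IT, Planning are mutually in conflict, so at least 4 time slots are needed.
4 time slots suffice: time slot 1 → {Outreach}; time slot 2 → {Design}; time slot 3 → {IT, Budget}; time slot 4 → {Finance, Ops, Planning}. Each listed conflict is separated.

4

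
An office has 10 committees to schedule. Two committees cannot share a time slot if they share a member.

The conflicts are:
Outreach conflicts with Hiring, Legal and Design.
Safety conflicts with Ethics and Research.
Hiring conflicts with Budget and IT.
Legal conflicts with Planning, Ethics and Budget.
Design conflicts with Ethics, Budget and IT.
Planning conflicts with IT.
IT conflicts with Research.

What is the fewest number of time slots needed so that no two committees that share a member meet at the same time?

3

The cycle IT-Research-Safety-Ethics-Design-IT has odd length 5, so it cannot be 2-colored; at least 3 time slots are needed.
3 time slots suffice: time slot 1 → {Safety, Hiring, Legal, Design}; time slot 2 → {Outreach, Ethics, Budget, IT}; time slot 3 → {Planning, Research}. Each listed conflict is separated.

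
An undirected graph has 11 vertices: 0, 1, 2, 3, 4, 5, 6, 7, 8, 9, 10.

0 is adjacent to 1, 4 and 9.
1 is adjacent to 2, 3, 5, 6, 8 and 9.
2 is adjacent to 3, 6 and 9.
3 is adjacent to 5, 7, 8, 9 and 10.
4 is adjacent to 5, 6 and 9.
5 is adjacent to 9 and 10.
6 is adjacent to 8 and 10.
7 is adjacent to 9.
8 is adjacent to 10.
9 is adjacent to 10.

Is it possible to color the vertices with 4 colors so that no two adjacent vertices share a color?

Yes

The chromatic number is 4. 3, 5, 9, 10 are pairwise adjacent (a clique of size 4), so at least 4 colors are needed.
4 colors suffice: 0=d, 1=c, 2=d, 3=b, 4=b, 5=d, 6=a, 7=c, 8=d, 9=a, 10=c.
That is already a proper 4-coloring.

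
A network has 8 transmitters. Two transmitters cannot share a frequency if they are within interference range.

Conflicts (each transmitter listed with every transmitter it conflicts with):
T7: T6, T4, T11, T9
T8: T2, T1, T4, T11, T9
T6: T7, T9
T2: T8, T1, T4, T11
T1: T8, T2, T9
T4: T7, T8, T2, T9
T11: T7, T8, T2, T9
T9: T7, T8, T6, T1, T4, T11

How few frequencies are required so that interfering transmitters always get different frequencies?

3

T8, T2, T1 pairwise conflict, so at least 3 frequencies are needed.
Using 3 frequencies: T7=2, T8=2, T6=3, T2=1, T1=3, T4=3, T11=3, T9=1. No two conflicting transmitters share a frequency.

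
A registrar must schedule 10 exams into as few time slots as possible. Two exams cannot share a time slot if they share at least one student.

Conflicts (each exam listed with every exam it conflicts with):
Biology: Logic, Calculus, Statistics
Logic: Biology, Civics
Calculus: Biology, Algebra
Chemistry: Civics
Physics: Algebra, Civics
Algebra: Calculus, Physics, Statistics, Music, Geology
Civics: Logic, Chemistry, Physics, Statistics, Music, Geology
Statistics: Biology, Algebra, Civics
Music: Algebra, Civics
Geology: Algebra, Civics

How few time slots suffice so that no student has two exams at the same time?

2

Physics and Algebra conflict, so at least 2 time slots are needed.
2 time slots suffice: time slot 1 → {Biology, Algebra, Civics}; time slot 2 → {Logic, Calculus, Chemistry, Physics, Statistics, Music, Geology}. No two conflicting exams share a time slot.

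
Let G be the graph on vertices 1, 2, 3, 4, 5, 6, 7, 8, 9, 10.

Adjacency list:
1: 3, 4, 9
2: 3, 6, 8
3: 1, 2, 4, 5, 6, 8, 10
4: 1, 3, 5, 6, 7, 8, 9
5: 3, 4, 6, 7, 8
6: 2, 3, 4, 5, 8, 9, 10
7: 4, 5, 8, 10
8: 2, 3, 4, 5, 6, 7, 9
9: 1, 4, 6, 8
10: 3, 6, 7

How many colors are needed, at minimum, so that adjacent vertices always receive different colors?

3, 4, 5, 6, 8 are pairwise adjacent (a clique of size 5), so at least 5 colors are needed.
A valid assignment using 5 colors: 1=green, 2=red, 3=blue, 4=red, 5=purple, 6=green, 7=blue, 8=yellow, 9=blue, 10=red. Each edge has distinct colors on its endpoints.

5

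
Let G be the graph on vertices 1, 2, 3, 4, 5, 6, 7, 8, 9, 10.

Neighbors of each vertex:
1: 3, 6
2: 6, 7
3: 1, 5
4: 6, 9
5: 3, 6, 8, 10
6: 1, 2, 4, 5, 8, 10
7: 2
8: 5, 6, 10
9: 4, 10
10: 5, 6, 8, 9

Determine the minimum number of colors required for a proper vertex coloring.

4

5, 6, 8, 10 are pairwise adjacent (a clique of size 4), so at least 4 colors are needed.
A valid assignment using 4 colors: 1=b, 2=b, 3=a, 4=b, 5=b, 6=a, 7=a, 8=d, 9=a, 10=c. Every edge joins two different colors.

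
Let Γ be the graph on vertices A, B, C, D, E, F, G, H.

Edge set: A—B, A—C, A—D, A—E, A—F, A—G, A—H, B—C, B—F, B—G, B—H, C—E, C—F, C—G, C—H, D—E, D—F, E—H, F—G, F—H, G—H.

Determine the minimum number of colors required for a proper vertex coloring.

6

A, B, C, F, G, H form a clique, so at least 6 colors are needed.
6 colors suffice: color 1 → {A}; color 2 → {C, D}; color 3 → {E, F}; color 4 → {H}; color 5 → {G}; color 6 → {B}. No two adjacent vertices share a color.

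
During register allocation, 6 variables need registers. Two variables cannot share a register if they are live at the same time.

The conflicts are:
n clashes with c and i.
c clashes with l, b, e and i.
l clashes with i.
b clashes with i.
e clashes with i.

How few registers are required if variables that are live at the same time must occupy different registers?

n, c, i pairwise conflict, so at least 3 registers are needed.
3 registers suffice: register 1 → {c}; register 2 → {i}; register 3 → {n, l, b, e}. No two conflicting variables share a register.

3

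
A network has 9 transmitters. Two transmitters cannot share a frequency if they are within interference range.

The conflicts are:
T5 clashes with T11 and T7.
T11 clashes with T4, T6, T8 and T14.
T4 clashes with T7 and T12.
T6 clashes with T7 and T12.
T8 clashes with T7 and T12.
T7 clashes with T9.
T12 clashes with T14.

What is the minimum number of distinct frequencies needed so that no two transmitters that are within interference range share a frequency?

T8 and T7 conflict, so at least 2 frequencies are needed.
2 frequencies suffice: T5=2, T11=1, T4=2, T6=2, T8=2, T7=1, T12=1, T14=2, T9=2. Each listed conflict is separated.

2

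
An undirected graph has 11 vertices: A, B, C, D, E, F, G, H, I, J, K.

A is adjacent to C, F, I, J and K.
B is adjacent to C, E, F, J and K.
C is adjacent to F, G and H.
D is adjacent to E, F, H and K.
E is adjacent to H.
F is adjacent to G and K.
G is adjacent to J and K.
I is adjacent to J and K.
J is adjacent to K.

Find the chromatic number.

A, I, J, K are pairwise adjacent (a clique of size 4), so at least 4 colors are needed.
4 colors suffice: color 1 → {C, E, K}; color 2 → {F, H, J}; color 3 → {A, B, D, G}; color 4 → {I}. Each edge has distinct colors on its endpoints.

4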